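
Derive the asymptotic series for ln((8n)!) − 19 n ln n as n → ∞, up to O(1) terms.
ln((8n)!) − 19 n ln n = −11 n ln n + 8(ln 8 − 1) n + (1/2) ln(2π·8n) + O(1/n)

Stirling: ln((8n)!) = 8n ln(8n) − 8n + (1/2) ln(2π·8n) + O(1/n).
Expand 8n ln(8n) = 8n (ln n + ln 8) = 8n ln n + 8n ln 8.
Subtract 19n ln n: leading term is (8 − 19) n ln n = −11 n ln n. The next term is 8n ln 8 − 8n = 8(ln 8 − 1) n. Then the (1/2) ln(2π·8n) correction.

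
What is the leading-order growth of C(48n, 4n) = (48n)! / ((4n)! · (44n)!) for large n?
C(48n, 4n) ~ (8916100448256/285311670611)^(4n) · sqrt(6/(11π·4n))

Write N = 4n. Apply Stirling to each factorial:
  (12N)! ~ sqrt(2π·12N) · (12N/e)^(12N),
  N! ~ sqrt(2π N) · (N/e)^N,
  (11N)! ~ sqrt(2π·11N) · (11N/e)^(11N).
The exponential factors combine to (12N)^(12N) / (N^N · (11N)^(11N)) = 12^(12N)/11^(11N) = (12^12/11^11)^N = (8916100448256/285311670611)^N.
The square-root prefactors combine to sqrt(2π·12N) / (sqrt(2π N)·sqrt(2π·11N)) = sqrt(12 / (2π·11·N)) = sqrt(6/(11π·4n)).
Substituting N = 4n: C(48n, 4n) ~ (8916100448256/285311670611)^(4n) · sqrt(6/(11π·4n)).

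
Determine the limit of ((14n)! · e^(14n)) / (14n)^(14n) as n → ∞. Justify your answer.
lim = ∞

Stirling: (14n)! ~ sqrt(2π·14n) · (14n/e)^(14n). Hence
  (14n)! · e^(14n) / (14n)^(14n) ~ sqrt(2π·14n) = sqrt(2π·14) · sqrt(n) → ∞.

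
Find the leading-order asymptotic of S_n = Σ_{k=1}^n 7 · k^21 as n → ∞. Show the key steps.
S_n ~ 7 · n^22 / 22

By integral comparison (Euler-Maclaurin), Σ_{k=1}^n 7 · k^21 = 7 · ∫_0^n x^21 dx + O(n^21) = 7 · n^22/22 + O(n^21). (Equivalently, Faulhaber's formula gives the same leading term.)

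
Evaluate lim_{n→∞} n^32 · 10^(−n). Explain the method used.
lim = 0

Exponentials with base > 1 dominate every fixed polynomial: for any fixed c, n^c / 10^n → 0 as n → ∞ (e.g. by the ratio test, or by writing 10^n = e^(n ln 10) and noting e^(n ln 10) / n^c → ∞). Hence n^32 · 10^(−n) = n^32 / 10^n → 0.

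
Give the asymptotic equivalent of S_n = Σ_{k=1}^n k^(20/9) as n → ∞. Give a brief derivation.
S_n ~ (9/29) · n^(29/9)

Integral comparison: Σ_{k=1}^n k^(20/9) = ∫_0^n x^(20/9) dx + O(n^(20/9)). The integral is n^(1 + 20/9) / (1 + 20/9) = n^((20+9)/9) / ((20+9)/9) = (9/29) · n^(29/9).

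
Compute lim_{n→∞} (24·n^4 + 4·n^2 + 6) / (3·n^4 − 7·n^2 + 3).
lim = 24/3 = 8

For large n the leading n^4 terms dominate both numerator and denominator. Dividing top and bottom by n^4, every other term tends to 0, leaving 24/3 = 8.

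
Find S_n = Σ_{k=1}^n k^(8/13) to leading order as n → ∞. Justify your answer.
S_n ~ (13/21) · n^(21/13)

Integral comparison: Σ_{k=1}^n k^(8/13) = ∫_0^n x^(8/13) dx + O(n^(8/13)). The integral is n^(1 + 8/13) / (1 + 8/13) = n^((8+13)/13) / ((8+13)/13) = (13/21) · n^(21/13).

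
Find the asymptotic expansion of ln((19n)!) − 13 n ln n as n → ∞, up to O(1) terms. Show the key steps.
ln((19n)!) − 13 n ln n = 6 n ln n + 19(ln 19 − 1) n + (1/2) ln(2π·19n) + O(1/n)

Stirling: ln((19n)!) = 19n ln(19n) − 19n + (1/2) ln(2π·19n) + O(1/n).
Expand 19n ln(19n) = 19n (ln n + ln 19) = 19n ln n + 19n ln 19.
Subtract 13n ln n: leading term is (19 − 13) n ln n = 6 n ln n. The next term is 19n ln 19 − 19n = 19(ln 19 − 1) n. Then the (1/2) ln(2π·19n) correction.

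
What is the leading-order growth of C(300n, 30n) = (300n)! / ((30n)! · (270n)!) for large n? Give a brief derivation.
C(300n, 30n) ~ (10000000000/387420489)^(30n) · sqrt(5/(9π·30n))

Write N = 30n. Apply Stirling to each factorial:
  (10N)! ~ sqrt(2π·10N) · (10N/e)^(10N),
  N! ~ sqrt(2π N) · (N/e)^N,
  (9N)! ~ sqrt(2π·9N) · (9N/e)^(9N).
The exponential factors combine to (10N)^(10N) / (N^N · (9N)^(9N)) = 10^(10N)/9^(9N) = (10^10/9^9)^N = (10000000000/387420489)^N.
The square-root prefactors combine to sqrt(2π·10N) / (sqrt(2π N)·sqrt(2π·9N)) = sqrt(10 / (2π·9·N)) = sqrt(5/(9π·30n)).
Substituting N = 30n: C(300n, 30n) ~ (10000000000/387420489)^(30n) · sqrt(5/(9π·30n)).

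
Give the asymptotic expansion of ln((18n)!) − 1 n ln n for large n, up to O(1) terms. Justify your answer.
ln((18n)!) − 1 n ln n = 17 n ln n + 18(ln 18 − 1) n + (1/2) ln(2π·18n) + O(1/n)

Stirling: ln((18n)!) = 18n ln(18n) − 18n + (1/2) ln(2π·18n) + O(1/n).
Expand 18n ln(18n) = 18n (ln n + ln 18) = 18n ln n + 18n ln 18.
Subtract 1n ln n: leading term is (18 − 1) n ln n = 17 n ln n. The next term is 18n ln 18 − 18n = 18(ln 18 − 1) n. Then the (1/2) ln(2π·18n) correction.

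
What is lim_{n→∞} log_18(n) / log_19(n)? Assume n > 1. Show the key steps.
lim = ln(19) / ln(18) = log_18(19)

Change of base: log_18(n) = ln n / ln 18 and log_19(n) = ln n / ln 19. The ratio is (ln n / ln 18) · (ln 19 / ln n) = ln 19 / ln 18, a constant independent of n. So the limit is ln 19 / ln 18 = log_18(19).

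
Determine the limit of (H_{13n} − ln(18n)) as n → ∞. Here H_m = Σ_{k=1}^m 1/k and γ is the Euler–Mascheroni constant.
lim = ln(13/18) + γ

By Euler-Maclaurin, H_m = ln m + γ + O(1/m). So
  H_{13n} − ln(18n) = ln(13n) + γ − ln(18n) + O(1/n)
                       = ln(13/18) + γ + O(1/n).
Hence the limit is ln(13/18) + γ.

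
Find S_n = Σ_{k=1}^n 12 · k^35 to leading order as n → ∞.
S_n ~ n^36 / 3

By integral comparison (Euler-Maclaurin), Σ_{k=1}^n 12 · k^35 = 12 · ∫_0^n x^35 dx + O(n^35) = 12 · n^36/36 = n^36 / 3 + O(n^35). (Equivalently, Faulhaber's formula gives the same leading term.)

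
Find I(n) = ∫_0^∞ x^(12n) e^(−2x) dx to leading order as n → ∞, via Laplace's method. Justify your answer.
I(n) ~ (sqrt(2π·12n) / 2) · (12n/(2e))^(12n)

Write the integrand as exp(12n ln x − 2x) and set f(x) = 12n ln x − 2x. Then f'(x) = 12n/x − 2 = 0 at x* = 12n/2, and f''(x*) = −12n/x*^2 = −2^2/(12n). Laplace's method (interior maximum) gives
  I(n) ~ e^(f(x*)) · sqrt(2π / |f''(x*)|)
        = exp(12n ln(12n/2) − 12n) · sqrt(2π · 12n / 2^2)
        = (12n/2)^(12n) e^(−12n) · sqrt(2π·12n) / 2
        = (sqrt(2π·12n) / 2) · (12n/(2e))^(12n).
This matches Γ(12n+1)/2^(12n+1) with Stirling applied to Γ.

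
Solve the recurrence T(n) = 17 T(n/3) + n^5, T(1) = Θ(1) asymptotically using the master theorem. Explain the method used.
T(n) = Θ(n^5)

log_3 17 ≈ 2.579. f(n) = n^5 dominates n^(log_3 17) since 5 > 2.579, and the regularity condition a·f(n/b) = 17·(n/3)^5 = (17/243)·n^5 ≤ c·f(n) holds with c = 17/243 ≈ 0.07 < 1. So this is Case 3: T(n) = Θ(f(n)) = Θ(n^5).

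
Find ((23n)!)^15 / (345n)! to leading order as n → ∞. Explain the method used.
((23n)!)^15/(345n)! ~ ((2π·23n)^(14/2) / sqrt(15)) · 15^(−15·23n)  →  0

Write N = 23n. Stirling: N! ~ sqrt(2π N)(N/e)^N and (15N)! ~ sqrt(2π·15N)·(15N/e)^(15N).
  (N!)^15/(15N)! ~ (2π N)^(15/2) (N/e)^(15N) / [sqrt(2π·15N) (15N/e)^(15N)]
     = (2π N)^(15/2) / sqrt(2π·15N) · (N/(15N))^(15N)
     = (2π N)^((15−1)/2) / sqrt(15) · 15^(−15N).
Since 15^15 > 1, the factor 15^(−15N) decays exponentially, so the ratio → 0. Substituting N = 23n gives the stated form.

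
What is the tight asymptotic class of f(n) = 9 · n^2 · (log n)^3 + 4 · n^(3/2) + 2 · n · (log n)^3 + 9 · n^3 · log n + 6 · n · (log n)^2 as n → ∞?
f(n) ∈ Θ(n^3 · log n)

Compare the terms by growth order. For large n, n^a · (log n)^b dominates n^a' · (log n)^b' iff a > a', or (a = a' and b > b'). Ranking the 5 terms shows the dominant one is 9 · n^3 · log n. Hence f(n) ∈ Θ(n^3 · log n).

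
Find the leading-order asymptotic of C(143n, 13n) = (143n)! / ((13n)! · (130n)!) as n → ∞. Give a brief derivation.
C(143n, 13n) ~ (285311670611/10000000000)^(13n) · sqrt(11/(20π·13n))

Write N = 13n. Apply Stirling to each factorial:
  (11N)! ~ sqrt(2π·11N) · (11N/e)^(11N),
  N! ~ sqrt(2π N) · (N/e)^N,
  (10N)! ~ sqrt(2π·10N) · (10N/e)^(10N).
The exponential factors combine to (11N)^(11N) / (N^N · (10N)^(10N)) = 11^(11N)/10^(10N) = (11^11/10^10)^N = (285311670611/10000000000)^N.
The square-root prefactors combine to sqrt(2π·11N) / (sqrt(2π N)·sqrt(2π·10N)) = sqrt(11 / (2π·10·N)) = sqrt(11/(20π·13n)).
Substituting N = 13n: C(143n, 13n) ~ (285311670611/10000000000)^(13n) · sqrt(11/(20π·13n)).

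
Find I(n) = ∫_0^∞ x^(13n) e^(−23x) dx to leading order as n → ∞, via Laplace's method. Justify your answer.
I(n) ~ (sqrt(2π·13n) / 23) · (13n/(23e))^(13n)

Write the integrand as exp(13n ln x − 23x) and set f(x) = 13n ln x − 23x. Then f'(x) = 13n/x − 23 = 0 at x* = 13n/23, and f''(x*) = −13n/x*^2 = −23^2/(13n). Laplace's method (interior maximum) gives
  I(n) ~ e^(f(x*)) · sqrt(2π / |f''(x*)|)
        = exp(13n ln(13n/23) − 13n) · sqrt(2π · 13n / 23^2)
        = (13n/23)^(13n) e^(−13n) · sqrt(2π·13n) / 23
        = (sqrt(2π·13n) / 23) · (13n/(23e))^(13n).
This matches Γ(13n+1)/23^(13n+1) with Stirling applied to Γ.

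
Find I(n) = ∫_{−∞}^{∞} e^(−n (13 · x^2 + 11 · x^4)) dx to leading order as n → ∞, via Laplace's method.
I(n) ~ sqrt(π/(13n))

φ(x) = 13 · x^2 + 11 · x^4 has its unique global minimum at x* = 0 (since φ'(x) = 26x + 44x^3 = 0 only at x = 0 for real x with both coefficients positive, and φ → ∞ as |x| → ∞). At x* = 0, φ(0) = 0 and φ''(0) = 26. Laplace's method then gives
  I(n) ~ sqrt(2π / (n · φ''(0))) · e^(−n φ(0)) = sqrt(2π / (26n)) = sqrt(π/(13n)).
The 11 · x^4 term contributes only at subleading order (an O(1/n) relative correction).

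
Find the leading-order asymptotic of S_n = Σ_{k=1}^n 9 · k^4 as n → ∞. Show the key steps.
S_n ~ 9 · n^5 / 5

By integral comparison (Euler-Maclaurin), Σ_{k=1}^n 9 · k^4 = 9 · ∫_0^n x^4 dx + O(n^4) = 9 · n^5/5 + O(n^4). (Equivalently, Faulhaber's formula gives the same leading term.)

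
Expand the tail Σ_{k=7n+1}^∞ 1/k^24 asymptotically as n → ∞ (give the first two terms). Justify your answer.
Σ_{k>7n} 1/k^24 = 1/(23 · (7n)^23) − 1/(2 · (7n)^24) + O(1/(7n)^25)

Compare to the integral: ∫_{7n}^∞ x^(−24) dx = [−x^(−23)/23]_{7n}^∞ = 1/((24−1)·(7n)^23). The Euler-Maclaurin correction adds −f(7n)/2 = −1/(2·(7n)^24). Euler-Maclaurin then gives
  Σ_{k>7n} 1/k^24 = ∫_{7n}^∞ dx/x^24 − 1/(2·(7n)^24) + O(1/(7n)^25).
(Equivalently this is ζ(24) − Σ_{k≤7n} 1/k^24.)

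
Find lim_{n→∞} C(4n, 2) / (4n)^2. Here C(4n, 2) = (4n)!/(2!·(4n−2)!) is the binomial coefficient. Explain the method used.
lim = 1/2! = 1/2

With N = 4n → ∞: C(N, 2) / N^2 = [N(N−1)…(N−1)] / (2! · N^2) = (1/2!) · 1 · (1 − 1/(4n)). Each factor → 1 as N → ∞, so the limit is 1/2! = 1/2.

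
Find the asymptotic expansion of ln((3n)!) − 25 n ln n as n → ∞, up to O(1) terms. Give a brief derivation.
ln((3n)!) − 25 n ln n = −22 n ln n + 3(ln 3 − 1) n + (1/2) ln(2π·3n) + O(1/n)

Stirling: ln((3n)!) = 3n ln(3n) − 3n + (1/2) ln(2π·3n) + O(1/n).
Expand 3n ln(3n) = 3n (ln n + ln 3) = 3n ln n + 3n ln 3.
Subtract 25n ln n: leading term is (3 − 25) n ln n = −22 n ln n. The next term is 3n ln 3 − 3n = 3(ln 3 − 1) n. Then the (1/2) ln(2π·3n) correction.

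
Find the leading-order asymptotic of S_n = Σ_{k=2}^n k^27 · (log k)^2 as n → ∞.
S_n ~ n^28 · (log n)^2 / 28

By integral comparison, S_n = ∫_1^n x^27 · (log x)^2 dx + O(n^27 · (log n)^2). For the integral, the leading term of ∫_1^n x^27 (log x)^2 dx is n^28/28 · (log n)^2 (by repeated integration by parts; each step lowers the log-exponent and produces a relatively O(1/log n) correction). Hence S_n ~ n^28 · (log n)^2 / 28.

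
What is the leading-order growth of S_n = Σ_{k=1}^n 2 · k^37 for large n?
S_n ~ n^38 / 19

By integral comparison (Euler-Maclaurin), Σ_{k=1}^n 2 · k^37 = 2 · ∫_0^n x^37 dx + O(n^37) = 2 · n^38/38 = n^38 / 19 + O(n^37). (Equivalently, Faulhaber's formula gives the same leading term.)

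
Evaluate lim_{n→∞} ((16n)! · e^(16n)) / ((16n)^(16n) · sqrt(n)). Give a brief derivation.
lim = sqrt(2π·16)

Stirling: (16n)! ~ sqrt(2π·16n) · (16n/e)^(16n). Hence
  (16n)! · e^(16n) / (16n)^(16n) ~ sqrt(2π·16n).
Dividing by sqrt(n): sqrt(2π·16n) / sqrt(n) = sqrt(2π·16) · n^((1−1)/2), so the limit is sqrt(2π·16).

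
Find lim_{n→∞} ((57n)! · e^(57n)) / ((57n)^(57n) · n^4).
lim = 0

Stirling: (57n)! ~ sqrt(2π·57n) · (57n/e)^(57n). Hence
  (57n)! · e^(57n) / (57n)^(57n) ~ sqrt(2π·57n).
Dividing by n^4: sqrt(2π·57n) / n^4 = sqrt(2π·57) · n^((1−8)/2), so the expression behaves like sqrt(2π·57) · n^((1−8)/2) → 0.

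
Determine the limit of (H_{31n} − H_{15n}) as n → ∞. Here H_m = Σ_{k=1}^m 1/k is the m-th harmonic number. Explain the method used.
lim = ln(31/15)

Euler-Maclaurin gives H_m = ln m + γ + 1/(2m) + O(1/m^2). The γ and O(1/m) terms cancel in the difference:
  H_{31n} − H_{15n} = ln(31n) − ln(15n) + O(1/n) = ln(31/15) + O(1/n).
Hence the limit is ln(31/15).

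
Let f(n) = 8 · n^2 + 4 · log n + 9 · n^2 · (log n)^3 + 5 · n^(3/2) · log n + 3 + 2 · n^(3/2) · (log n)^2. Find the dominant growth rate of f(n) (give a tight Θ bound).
f(n) ∈ Θ(n^2 · (log n)^3)

Compare the terms by growth order. For large n, n^a · (log n)^b dominates n^a' · (log n)^b' iff a > a', or (a = a' and b > b'). Ranking the 6 terms shows the dominant one is 9 · n^2 · (log n)^3. Hence f(n) ∈ Θ(n^2 · (log n)^3).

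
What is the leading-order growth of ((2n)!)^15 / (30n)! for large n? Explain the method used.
((2n)!)^15/(30n)! ~ ((2π·2n)^(14/2) / sqrt(15)) · 15^(−15·2n)  →  0

Write N = 2n. Stirling: N! ~ sqrt(2π N)(N/e)^N and (15N)! ~ sqrt(2π·15N)·(15N/e)^(15N).
  (N!)^15/(15N)! ~ (2π N)^(15/2) (N/e)^(15N) / [sqrt(2π·15N) (15N/e)^(15N)]
     = (2π N)^(15/2) / sqrt(2π·15N) · (N/(15N))^(15N)
     = (2π N)^((15−1)/2) / sqrt(15) · 15^(−15N).
Since 15^15 > 1, the factor 15^(−15N) decays exponentially, so the ratio → 0. Substituting N = 2n gives the stated form.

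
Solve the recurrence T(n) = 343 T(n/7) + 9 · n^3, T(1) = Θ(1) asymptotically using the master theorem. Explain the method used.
T(n) = Θ(n^3 log n)

log_7 343 = 3, and f(n) = 9 · n^3 = Θ(n^(log_7 343)). This is Case 2 of the master theorem: T(n) = Θ(f(n) · log n) = Θ(n^3 log n).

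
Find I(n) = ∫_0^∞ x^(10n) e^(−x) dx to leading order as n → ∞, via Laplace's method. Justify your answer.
I(n) ~ sqrt(2π·10n) · (10n/e)^(10n)

Write the integrand as exp(10n ln x − x) and set f(x) = 10n ln x − x. Then f'(x) = 10n/x − 1 = 0 at x* = 10n, and f''(x*) = −10n/x*^2 = −1/(10n). Laplace's method (interior maximum) gives
  I(n) ~ e^(f(x*)) · sqrt(2π / |f''(x*)|)
        = exp(10n ln(10n) − 10n) · sqrt(2π · 10n)
        = (10n)^(10n) e^(−10n) · sqrt(2π·10n)
        = sqrt(2π·10n) · (10n/e)^(10n).
This matches Γ(10n+1) with Stirling applied to Γ.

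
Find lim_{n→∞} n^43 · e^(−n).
lim = 0

Exponentials with base > 1 dominate every fixed polynomial: for any fixed c, n^c / e^n → 0 as n → ∞ (e.g. by the ratio test, or since e^n grows faster than any power of n). Hence n^43 · e^(−n) = n^43 / e^n → 0.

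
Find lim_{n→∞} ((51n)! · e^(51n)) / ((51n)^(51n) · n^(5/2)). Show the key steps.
lim = 0

Stirling: (51n)! ~ sqrt(2π·51n) · (51n/e)^(51n). Hence
  (51n)! · e^(51n) / (51n)^(51n) ~ sqrt(2π·51n).
Dividing by n^(5/2): sqrt(2π·51n) / n^(5/2) = sqrt(2π·51) · n^((1−5)/2), so the expression behaves like sqrt(2π·51) · n^((1−5)/2) → 0.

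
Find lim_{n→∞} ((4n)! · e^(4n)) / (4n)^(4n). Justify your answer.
lim = ∞

Stirling: (4n)! ~ sqrt(2π·4n) · (4n/e)^(4n). Hence
  (4n)! · e^(4n) / (4n)^(4n) ~ sqrt(2π·4n) = sqrt(2π·4) · sqrt(n) → ∞.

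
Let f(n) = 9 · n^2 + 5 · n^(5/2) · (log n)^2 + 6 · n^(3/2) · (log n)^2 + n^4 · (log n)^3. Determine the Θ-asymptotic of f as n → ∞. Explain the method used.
f(n) ∈ Θ(n^4 · (log n)^3)

Compare the terms by growth order. For large n, n^a · (log n)^b dominates n^a' · (log n)^b' iff a > a', or (a = a' and b > b'). Ranking the 4 terms shows the dominant one is n^4 · (log n)^3. Hence f(n) ∈ Θ(n^4 · (log n)^3).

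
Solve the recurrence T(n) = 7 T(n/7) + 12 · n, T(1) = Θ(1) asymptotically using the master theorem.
T(n) = Θ(n log n)

log_7 7 = 1, and f(n) = 12 · n = Θ(n^(log_7 7)). This is Case 2 of the master theorem: T(n) = Θ(f(n) · log n) = Θ(n log n).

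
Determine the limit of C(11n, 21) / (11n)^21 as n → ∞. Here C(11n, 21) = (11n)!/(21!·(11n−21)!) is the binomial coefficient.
lim = 1/21! = 1/51090942171709440000

With N = 11n → ∞: C(N, 21) / N^21 = [N(N−1)…(N−20)] / (21! · N^21) = (1/21!) · 1 · (1 − 1/(11n)) · … · (1 − 20/(11n)). Each factor → 1 as N → ∞, so the limit is 1/21! = 1/51090942171709440000.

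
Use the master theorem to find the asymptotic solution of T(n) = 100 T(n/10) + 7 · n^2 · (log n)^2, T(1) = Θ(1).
T(n) = Θ(n^2 · (log n)^3)

Here log_10 100 = 2 and f(n) = 7 · n^2 · (log n)^2 = Θ(n^(log_10 100) · (log n)^2). This is the extended Case 2 of the master theorem (f matches the critical exponent up to log factors), giving T(n) = Θ(n^(log_10 100) · (log n)^(2+1)) = Θ(n^2 · (log n)^3).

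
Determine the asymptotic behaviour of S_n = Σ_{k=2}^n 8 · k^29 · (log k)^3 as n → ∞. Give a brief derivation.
S_n ~ 4 · n^30 · (log n)^3 / 15

By integral comparison, S_n = ∫_1^n 8 · x^29 · (log x)^3 dx + O(n^29 · (log n)^3). For the integral, the leading term of ∫_1^n x^29 (log x)^3 dx is n^30/30 · (log n)^3 (by repeated integration by parts; each step lowers the log-exponent and produces a relatively O(1/log n) correction). Hence S_n ~ 4 · n^30 · (log n)^3 / 15.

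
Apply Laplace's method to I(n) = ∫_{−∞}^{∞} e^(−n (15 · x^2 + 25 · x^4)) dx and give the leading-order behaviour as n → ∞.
I(n) ~ sqrt(π/(15n))

φ(x) = 15 · x^2 + 25 · x^4 has its unique global minimum at x* = 0 (since φ'(x) = 30x + 100x^3 = 0 only at x = 0 for real x with both coefficients positive, and φ → ∞ as |x| → ∞). At x* = 0, φ(0) = 0 and φ''(0) = 30. Laplace's method then gives
  I(n) ~ sqrt(2π / (n · φ''(0))) · e^(−n φ(0)) = sqrt(2π / (30n)) = sqrt(π/(15n)).
The 25 · x^4 term contributes only at subleading order (an O(1/n) relative correction).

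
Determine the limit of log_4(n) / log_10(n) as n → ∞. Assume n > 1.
lim = ln(10) / ln(4) = log_4(10)

Change of base: log_4(n) = ln n / ln 4 and log_10(n) = ln n / ln 10. The ratio is (ln n / ln 4) · (ln 10 / ln n) = ln 10 / ln 4, a constant independent of n. So the limit is ln 10 / ln 4 = log_4(10).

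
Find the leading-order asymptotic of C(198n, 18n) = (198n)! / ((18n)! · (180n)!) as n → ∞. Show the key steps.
C(198n, 18n) ~ (285311670611/10000000000)^(18n) · sqrt(11/(20π·18n))

Write N = 18n. Apply Stirling to each factorial:
  (11N)! ~ sqrt(2π·11N) · (11N/e)^(11N),
  N! ~ sqrt(2π N) · (N/e)^N,
  (10N)! ~ sqrt(2π·10N) · (10N/e)^(10N).
The exponential factors combine to (11N)^(11N) / (N^N · (10N)^(10N)) = 11^(11N)/10^(10N) = (11^11/10^10)^N = (285311670611/10000000000)^N.
The square-root prefactors combine to sqrt(2π·11N) / (sqrt(2π N)·sqrt(2π·10N)) = sqrt(11 / (2π·10·N)) = sqrt(11/(20π·18n)).
Substituting N = 18n: C(198n, 18n) ~ (285311670611/10000000000)^(18n) · sqrt(11/(20π·18n)).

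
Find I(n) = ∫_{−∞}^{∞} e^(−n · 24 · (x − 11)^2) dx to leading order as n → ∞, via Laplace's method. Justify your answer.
I(n) = sqrt(π/(24n))

Here φ(x) = 24 · (x − 11)^2 has its unique minimum at x* = 11 with φ(x*) = 0 and φ''(x*) = 48. Laplace's method gives
  I(n) ~ e^(−n φ(x*)) · sqrt(2π / (n · φ''(x*))) = sqrt(2π / (48n)) = sqrt(π/(24n)).
This is exact: substituting u = (x − 11)·sqrt(24n) gives I(n) = (1/sqrt(24n)) ∫_{−∞}^{∞} e^(−u^2) du = sqrt(π/(24n)).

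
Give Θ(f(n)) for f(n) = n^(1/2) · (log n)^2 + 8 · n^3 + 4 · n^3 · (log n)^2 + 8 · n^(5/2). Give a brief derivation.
f(n) ∈ Θ(n^3 · (log n)^2)

Compare the terms by growth order. For large n, n^a · (log n)^b dominates n^a' · (log n)^b' iff a > a', or (a = a' and b > b'). Ranking the 4 terms shows the dominant one is 4 · n^3 · (log n)^2. Hence f(n) ∈ Θ(n^3 · (log n)^2).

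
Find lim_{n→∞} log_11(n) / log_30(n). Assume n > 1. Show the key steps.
lim = ln(30) / ln(11) = log_11(30)

Change of base: log_11(n) = ln n / ln 11 and log_30(n) = ln n / ln 30. The ratio is (ln n / ln 11) · (ln 30 / ln n) = ln 30 / ln 11, a constant independent of n. So the limit is ln 30 / ln 11 = log_11(30).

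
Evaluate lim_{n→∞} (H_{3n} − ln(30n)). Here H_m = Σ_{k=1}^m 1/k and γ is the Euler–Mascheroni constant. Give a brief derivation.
lim = −ln 10 + γ

By Euler-Maclaurin, H_m = ln m + γ + O(1/m). So
  H_{3n} − ln(30n) = ln(3n) + γ − ln(30n) + O(1/n)
                       = ln(3/30) + γ + O(1/n).
Hence the limit is ln(3/30) + γ (= −ln 10).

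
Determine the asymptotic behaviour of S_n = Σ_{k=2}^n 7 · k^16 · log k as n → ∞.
S_n ~ 7 · n^17 log n / 17 − 7 · n^17 / 289

By integral comparison, S_n = ∫_1^n 7 · x^16 · log x dx + O(n^16 · log n). For the integral, ∫ x^16 log x dx = n^17 log n / 17 − n^17/289 (integration by parts). Hence S_n ~ 7 · n^17 log n / 17 − 7 · n^17 / 289.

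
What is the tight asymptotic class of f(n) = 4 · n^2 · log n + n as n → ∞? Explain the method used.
f(n) ∈ Θ(n^2 · log n)

Compare the terms by growth order. For large n, n^a · (log n)^b dominates n^a' · (log n)^b' iff a > a', or (a = a' and b > b'). Ranking the 2 terms shows the dominant one is 4 · n^2 · log n. Hence f(n) ∈ Θ(n^2 · log n).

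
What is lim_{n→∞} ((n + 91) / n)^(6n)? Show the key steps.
lim = e^546

Rewrite as (1 + 91/n)^(6n). By the standard limit (1 + x/n)^n → e^x, we have (1 + 91/n)^n → e^91, and raising to the 6th power gives e^546.
More precisely, ln[(1 + 91/n)^(6n)] = 6n · ln(1 + 91/n) = 6n · (91/n + O(1/n^2)) = 546 + O(1/n) → 546.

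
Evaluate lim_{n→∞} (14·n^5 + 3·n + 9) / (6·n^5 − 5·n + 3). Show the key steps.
lim = 14/6 = 7/3

For large n the leading n^5 terms dominate both numerator and denominator. Dividing top and bottom by n^5, every other term tends to 0, leaving 14/6 = 7/3.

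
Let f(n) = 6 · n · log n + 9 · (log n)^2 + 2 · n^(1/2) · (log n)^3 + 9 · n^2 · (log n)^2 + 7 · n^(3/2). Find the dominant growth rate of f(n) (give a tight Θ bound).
f(n) ∈ Θ(n^2 · (log n)^2)

Compare the terms by growth order. For large n, n^a · (log n)^b dominates n^a' · (log n)^b' iff a > a', or (a = a' and b > b'). Ranking the 5 terms shows the dominant one is 9 · n^2 · (log n)^2. Hence f(n) ∈ Θ(n^2 · (log n)^2).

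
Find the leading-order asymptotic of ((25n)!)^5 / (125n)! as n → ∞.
((25n)!)^5/(125n)! ~ ((2π·25n)^(4/2) / sqrt(5)) · 5^(−5·25n)  →  0

Write N = 25n. Stirling: N! ~ sqrt(2π N)(N/e)^N and (5N)! ~ sqrt(2π·5N)·(5N/e)^(5N).
  (N!)^5/(5N)! ~ (2π N)^(5/2) (N/e)^(5N) / [sqrt(2π·5N) (5N/e)^(5N)]
     = (2π N)^(5/2) / sqrt(2π·5N) · (N/(5N))^(5N)
     = (2π N)^((5−1)/2) / sqrt(5) · 5^(−5N).
Since 5^5 > 1, the factor 5^(−5N) decays exponentially, so the ratio → 0. Substituting N = 25n gives the stated form.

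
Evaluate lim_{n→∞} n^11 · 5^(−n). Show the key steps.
lim = 0

Exponentials with base > 1 dominate every fixed polynomial: for any fixed c, n^c / 5^n → 0 as n → ∞ (e.g. by the ratio test, or by writing 5^n = e^(n ln 5) and noting e^(n ln 5) / n^c → ∞). Hence n^11 · 5^(−n) = n^11 / 5^n → 0.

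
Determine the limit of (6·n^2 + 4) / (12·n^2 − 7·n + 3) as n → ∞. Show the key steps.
lim = 6/12 = 1/2

For large n the leading n^2 terms dominate both numerator and denominator. Dividing top and bottom by n^2, every other term tends to 0, leaving 6/12 = 1/2.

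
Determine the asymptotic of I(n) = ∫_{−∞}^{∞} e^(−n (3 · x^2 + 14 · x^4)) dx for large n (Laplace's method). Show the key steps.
I(n) ~ sqrt(π/(3n))

φ(x) = 3 · x^2 + 14 · x^4 has its unique global minimum at x* = 0 (since φ'(x) = 6x + 56x^3 = 0 only at x = 0 for real x with both coefficients positive, and φ → ∞ as |x| → ∞). At x* = 0, φ(0) = 0 and φ''(0) = 6. Laplace's method then gives
  I(n) ~ sqrt(2π / (n · φ''(0))) · e^(−n φ(0)) = sqrt(2π / (6n)) = sqrt(π/(3n)).
The 14 · x^4 term contributes only at subleading order (an O(1/n) relative correction).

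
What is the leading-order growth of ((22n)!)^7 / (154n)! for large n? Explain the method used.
((22n)!)^7/(154n)! ~ ((2π·22n)^(6/2) / sqrt(7)) · 7^(−7·22n)  →  0

Write N = 22n. Stirling: N! ~ sqrt(2π N)(N/e)^N and (7N)! ~ sqrt(2π·7N)·(7N/e)^(7N).
  (N!)^7/(7N)! ~ (2π N)^(7/2) (N/e)^(7N) / [sqrt(2π·7N) (7N/e)^(7N)]
     = (2π N)^(7/2) / sqrt(2π·7N) · (N/(7N))^(7N)
     = (2π N)^((7−1)/2) / sqrt(7) · 7^(−7N).
Since 7^7 > 1, the factor 7^(−7N) decays exponentially, so the ratio → 0. Substituting N = 22n gives the stated form.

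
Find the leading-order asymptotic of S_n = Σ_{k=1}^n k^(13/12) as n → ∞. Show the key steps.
S_n ~ (12/25) · n^(25/12)

Integral comparison: Σ_{k=1}^n k^(13/12) = ∫_0^n x^(13/12) dx + O(n^(13/12)). The integral is n^(1 + 13/12) / (1 + 13/12) = n^((13+12)/12) / ((13+12)/12) = (12/25) · n^(25/12).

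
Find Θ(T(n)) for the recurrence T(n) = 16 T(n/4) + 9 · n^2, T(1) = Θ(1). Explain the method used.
T(n) = Θ(n^2 log n)

log_4 16 = 2, and f(n) = 9 · n^2 = Θ(n^(log_4 16)). This is Case 2 of the master theorem: T(n) = Θ(f(n) · log n) = Θ(n^2 log n).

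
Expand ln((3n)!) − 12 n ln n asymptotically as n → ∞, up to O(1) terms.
ln((3n)!) − 12 n ln n = −9 n ln n + 3(ln 3 − 1) n + (1/2) ln(2π·3n) + O(1/n)

Stirling: ln((3n)!) = 3n ln(3n) − 3n + (1/2) ln(2π·3n) + O(1/n).
Expand 3n ln(3n) = 3n (ln n + ln 3) = 3n ln n + 3n ln 3.
Subtract 12n ln n: leading term is (3 − 12) n ln n = −9 n ln n. The next term is 3n ln 3 − 3n = 3(ln 3 − 1) n. Then the (1/2) ln(2π·3n) correction.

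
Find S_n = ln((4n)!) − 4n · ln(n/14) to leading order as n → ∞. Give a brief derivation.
S_n ~ 4n · (ln 56 − 1) + O(ln n)

Stirling: ln((4n)!) = 4n ln(4n) − 4n + O(ln n).
  S_n = 4n ln(4n) − 4n − 4n ln(n/14) + O(ln n)
      = 4n ln(4n) − 4n ln n + 4n ln 14 − 4n + O(ln n)
      = 4n ln 4 + 4n ln 14 − 4n + O(ln n)
      = 4n (ln 56 − 1) + O(ln n).
Numerically ln(56) − 1 ≈ 3.0254.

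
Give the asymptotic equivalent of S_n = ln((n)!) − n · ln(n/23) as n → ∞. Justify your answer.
S_n ~ n · (ln 23 − 1) + O(ln n)

Stirling: ln((n)!) = n ln(n) − n + O(ln n).
  S_n = n ln(n) − n − n ln(n/23) + O(ln n)
      = n ln(n) − n ln n + n ln 23 − n + O(ln n)
      = n ln 23 − n + O(ln n)
      = n (ln 23 − 1) + O(ln n).
Numerically ln(23) − 1 ≈ 2.1355.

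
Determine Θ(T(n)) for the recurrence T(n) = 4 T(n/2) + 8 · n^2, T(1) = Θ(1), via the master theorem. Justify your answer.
T(n) = Θ(n^2 log n)

log_2 4 = 2, and f(n) = 8 · n^2 = Θ(n^(log_2 4)). This is Case 2 of the master theorem: T(n) = Θ(f(n) · log n) = Θ(n^2 log n).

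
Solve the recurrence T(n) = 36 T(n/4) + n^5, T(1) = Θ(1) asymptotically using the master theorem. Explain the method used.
T(n) = Θ(n^5)

log_4 36 ≈ 2.585. f(n) = n^5 dominates n^(log_4 36) since 5 > 2.585, and the regularity condition a·f(n/b) = 36·(n/4)^5 = (36/1024)·n^5 ≤ c·f(n) holds with c = 36/1024 ≈ 0.0352 < 1. So this is Case 3: T(n) = Θ(f(n)) = Θ(n^5).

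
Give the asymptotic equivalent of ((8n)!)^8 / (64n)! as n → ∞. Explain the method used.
((8n)!)^8/(64n)! ~ ((2π·8n)^(7/2) / sqrt(8)) · 8^(−8·8n)  →  0

Write N = 8n. Stirling: N! ~ sqrt(2π N)(N/e)^N and (8N)! ~ sqrt(2π·8N)·(8N/e)^(8N).
  (N!)^8/(8N)! ~ (2π N)^(8/2) (N/e)^(8N) / [sqrt(2π·8N) (8N/e)^(8N)]
     = (2π N)^(8/2) / sqrt(2π·8N) · (N/(8N))^(8N)
     = (2π N)^((8−1)/2) / sqrt(8) · 8^(−8N).
Since 8^8 > 1, the factor 8^(−8N) decays exponentially, so the ratio → 0. Substituting N = 8n gives the stated form.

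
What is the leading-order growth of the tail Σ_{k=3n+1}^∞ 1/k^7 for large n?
Σ_{k>3n} 1/k^7 ~ 1/(6 · (3n)^6)

Compare to the integral: ∫_{3n}^∞ x^(−7) dx = [−x^(−6)/6]_{3n}^∞ = 1/((7−1)·(3n)^6). Euler-Maclaurin then gives
  Σ_{k>3n} 1/k^7 = ∫_{3n}^∞ dx/x^7 − 1/(2·(3n)^7) + O(1/(3n)^8).
(Equivalently this is ζ(7) − Σ_{k≤3n} 1/k^7.)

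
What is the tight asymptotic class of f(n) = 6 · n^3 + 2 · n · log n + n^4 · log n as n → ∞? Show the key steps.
f(n) ∈ Θ(n^4 · log n)

Compare the terms by growth order. For large n, n^a · (log n)^b dominates n^a' · (log n)^b' iff a > a', or (a = a' and b > b'). Ranking the 3 terms shows the dominant one is n^4 · log n. Hence f(n) ∈ Θ(n^4 · log n).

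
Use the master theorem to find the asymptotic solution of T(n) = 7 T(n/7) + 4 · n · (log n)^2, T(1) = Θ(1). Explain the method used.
T(n) = Θ(n · (log n)^3)

Here log_7 7 = 1 and f(n) = 4 · n · (log n)^2 = Θ(n^(log_7 7) · (log n)^2). This is the extended Case 2 of the master theorem (f matches the critical exponent up to log factors), giving T(n) = Θ(n^(log_7 7) · (log n)^(2+1)) = Θ(n · (log n)^3).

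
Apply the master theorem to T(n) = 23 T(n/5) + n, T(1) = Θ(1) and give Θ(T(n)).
T(n) = Θ(n^(log_5 23))

Master theorem: compare f(n) = n to n^(log_5 23) where log_5 23 ≈ 1.948. Since 1 < log_5 23, we have f(n) = O(n^(log_5 23 − ε)) for some ε > 0 — Case 1. Hence T(n) = Θ(n^(log_5 23)).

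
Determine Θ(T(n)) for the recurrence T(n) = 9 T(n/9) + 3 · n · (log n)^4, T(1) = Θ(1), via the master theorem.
T(n) = Θ(n · (log n)^5)

Here log_9 9 = 1 and f(n) = 3 · n · (log n)^4 = Θ(n^(log_9 9) · (log n)^4). This is the extended Case 2 of the master theorem (f matches the critical exponent up to log factors), giving T(n) = Θ(n^(log_9 9) · (log n)^(4+1)) = Θ(n · (log n)^5).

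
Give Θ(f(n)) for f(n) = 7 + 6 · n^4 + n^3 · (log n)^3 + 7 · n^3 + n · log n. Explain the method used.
f(n) ∈ Θ(n^4)

Compare the terms by growth order. For large n, n^a · (log n)^b dominates n^a' · (log n)^b' iff a > a', or (a = a' and b > b'). Ranking the 5 terms shows the dominant one is 6 · n^4. Hence f(n) ∈ Θ(n^4).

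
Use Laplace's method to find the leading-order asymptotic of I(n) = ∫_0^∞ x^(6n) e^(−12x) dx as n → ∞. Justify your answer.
I(n) ~ (sqrt(2π·6n) / 12) · (6n/(12e))^(6n)

Write the integrand as exp(6n ln x − 12x) and set f(x) = 6n ln x − 12x. Then f'(x) = 6n/x − 12 = 0 at x* = 6n/12, and f''(x*) = −6n/x*^2 = −12^2/(6n). Laplace's method (interior maximum) gives
  I(n) ~ e^(f(x*)) · sqrt(2π / |f''(x*)|)
        = exp(6n ln(6n/12) − 6n) · sqrt(2π · 6n / 12^2)
        = (6n/12)^(6n) e^(−6n) · sqrt(2π·6n) / 12
        = (sqrt(2π·6n) / 12) · (6n/(12e))^(6n).
This matches Γ(6n+1)/12^(6n+1) with Stirling applied to Γ.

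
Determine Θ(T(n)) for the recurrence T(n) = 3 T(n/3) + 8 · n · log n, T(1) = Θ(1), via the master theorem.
T(n) = Θ(n · (log n)^2)

Here log_3 3 = 1 and f(n) = 8 · n · log n = Θ(n^(log_3 3) · (log n)^1). This is the extended Case 2 of the master theorem (f matches the critical exponent up to log factors), giving T(n) = Θ(n^(log_3 3) · (log n)^(1+1)) = Θ(n · (log n)^2).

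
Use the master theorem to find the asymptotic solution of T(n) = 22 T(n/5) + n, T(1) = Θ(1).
T(n) = Θ(n^(log_5 22))

Master theorem: compare f(n) = n to n^(log_5 22) where log_5 22 ≈ 1.921. Since 1 < log_5 22, we have f(n) = O(n^(log_5 22 − ε)) for some ε > 0 — Case 1. Hence T(n) = Θ(n^(log_5 22)).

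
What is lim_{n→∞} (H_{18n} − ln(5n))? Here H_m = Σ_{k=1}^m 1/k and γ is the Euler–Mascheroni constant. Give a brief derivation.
lim = ln(18/5) + γ

By Euler-Maclaurin, H_m = ln m + γ + O(1/m). So
  H_{18n} − ln(5n) = ln(18n) + γ − ln(5n) + O(1/n)
                       = ln(18/5) + γ + O(1/n).
Hence the limit is ln(18/5) + γ.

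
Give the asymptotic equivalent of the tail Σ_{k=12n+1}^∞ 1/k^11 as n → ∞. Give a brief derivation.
Σ_{k>12n} 1/k^11 ~ 1/(10 · (12n)^10)

Compare to the integral: ∫_{12n}^∞ x^(−11) dx = [−x^(−10)/10]_{12n}^∞ = 1/((11−1)·(12n)^10). Euler-Maclaurin then gives
  Σ_{k>12n} 1/k^11 = ∫_{12n}^∞ dx/x^11 − 1/(2·(12n)^11) + O(1/(12n)^12).
(Equivalently this is ζ(11) − Σ_{k≤12n} 1/k^11.)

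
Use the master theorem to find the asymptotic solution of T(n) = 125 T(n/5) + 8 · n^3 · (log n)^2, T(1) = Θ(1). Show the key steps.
T(n) = Θ(n^3 · (log n)^3)

Here log_5 125 = 3 and f(n) = 8 · n^3 · (log n)^2 = Θ(n^(log_5 125) · (log n)^2). This is the extended Case 2 of the master theorem (f matches the critical exponent up to log factors), giving T(n) = Θ(n^(log_5 125) · (log n)^(2+1)) = Θ(n^3 · (log n)^3).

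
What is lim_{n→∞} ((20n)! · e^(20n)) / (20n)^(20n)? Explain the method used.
lim = ∞

Stirling: (20n)! ~ sqrt(2π·20n) · (20n/e)^(20n). Hence
  (20n)! · e^(20n) / (20n)^(20n) ~ sqrt(2π·20n) = sqrt(2π·20) · sqrt(n) → ∞.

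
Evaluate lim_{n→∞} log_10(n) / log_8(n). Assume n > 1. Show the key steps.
lim = ln(8) / ln(10) = log_10(8)

Change of base: log_10(n) = ln n / ln 10 and log_8(n) = ln n / ln 8. The ratio is (ln n / ln 10) · (ln 8 / ln n) = ln 8 / ln 10, a constant independent of n. So the limit is ln 8 / ln 10 = log_10(8).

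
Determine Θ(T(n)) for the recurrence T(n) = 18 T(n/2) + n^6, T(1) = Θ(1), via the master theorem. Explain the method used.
T(n) = Θ(n^6)

log_2 18 ≈ 4.170. f(n) = n^6 dominates n^(log_2 18) since 6 > 4.170, and the regularity condition a·f(n/b) = 18·(n/2)^6 = (18/64)·n^6 ≤ c·f(n) holds with c = 18/64 ≈ 0.281 < 1. So this is Case 3: T(n) = Θ(f(n)) = Θ(n^6).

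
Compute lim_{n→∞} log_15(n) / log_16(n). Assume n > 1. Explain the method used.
lim = ln(16) / ln(15) = log_15(16)

Change of base: log_15(n) = ln n / ln 15 and log_16(n) = ln n / ln 16. The ratio is (ln n / ln 15) · (ln 16 / ln n) = ln 16 / ln 15, a constant independent of n. So the limit is ln 16 / ln 15 = log_15(16).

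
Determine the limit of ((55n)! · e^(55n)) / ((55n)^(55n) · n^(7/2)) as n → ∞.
lim = 0

Stirling: (55n)! ~ sqrt(2π·55n) · (55n/e)^(55n). Hence
  (55n)! · e^(55n) / (55n)^(55n) ~ sqrt(2π·55n).
Dividing by n^(7/2): sqrt(2π·55n) / n^(7/2) = sqrt(2π·55) · n^((1−7)/2), so the expression behaves like sqrt(2π·55) · n^((1−7)/2) → 0.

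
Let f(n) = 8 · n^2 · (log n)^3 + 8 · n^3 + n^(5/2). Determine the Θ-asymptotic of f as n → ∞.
f(n) ∈ Θ(n^3)

Compare the terms by growth order. For large n, n^a · (log n)^b dominates n^a' · (log n)^b' iff a > a', or (a = a' and b > b'). Ranking the 3 terms shows the dominant one is 8 · n^3. Hence f(n) ∈ Θ(n^3).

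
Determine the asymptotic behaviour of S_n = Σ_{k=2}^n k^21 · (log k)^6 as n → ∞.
S_n ~ n^22 · (log n)^6 / 22

By integral comparison, S_n = ∫_1^n x^21 · (log x)^6 dx + O(n^21 · (log n)^6). For the integral, the leading term of ∫_1^n x^21 (log x)^6 dx is n^22/22 · (log n)^6 (by repeated integration by parts; each step lowers the log-exponent and produces a relatively O(1/log n) correction). Hence S_n ~ n^22 · (log n)^6 / 22.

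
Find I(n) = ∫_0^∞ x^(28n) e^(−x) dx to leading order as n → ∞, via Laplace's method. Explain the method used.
I(n) ~ sqrt(2π·28n) · (28n/e)^(28n)

Write the integrand as exp(28n ln x − x) and set f(x) = 28n ln x − x. Then f'(x) = 28n/x − 1 = 0 at x* = 28n, and f''(x*) = −28n/x*^2 = −1/(28n). Laplace's method (interior maximum) gives
  I(n) ~ e^(f(x*)) · sqrt(2π / |f''(x*)|)
        = exp(28n ln(28n) − 28n) · sqrt(2π · 28n)
        = (28n)^(28n) e^(−28n) · sqrt(2π·28n)
        = sqrt(2π·28n) · (28n/e)^(28n).
This matches Γ(28n+1) with Stirling applied to Γ.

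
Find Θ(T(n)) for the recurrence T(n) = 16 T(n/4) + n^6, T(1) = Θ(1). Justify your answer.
T(n) = Θ(n^6)

log_4 16 ≈ 2.000. f(n) = n^6 dominates n^(log_4 16) since 6 > 2.000, and the regularity condition a·f(n/b) = 16·(n/4)^6 = (16/4096)·n^6 ≤ c·f(n) holds with c = 16/4096 ≈ 0.00391 < 1. So this is Case 3: T(n) = Θ(f(n)) = Θ(n^6).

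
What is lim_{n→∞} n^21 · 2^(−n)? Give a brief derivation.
lim = 0

Exponentials with base > 1 dominate every fixed polynomial: for any fixed c, n^c / 2^n → 0 as n → ∞ (e.g. by the ratio test, or by writing 2^n = e^(n ln 2) and noting e^(n ln 2) / n^c → ∞). Hence n^21 · 2^(−n) = n^21 / 2^n → 0.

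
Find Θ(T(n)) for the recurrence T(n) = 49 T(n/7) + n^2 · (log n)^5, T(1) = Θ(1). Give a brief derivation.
T(n) = Θ(n^2 · (log n)^6)

Here log_7 49 = 2 and f(n) = n^2 · (log n)^5 = Θ(n^(log_7 49) · (log n)^5). This is the extended Case 2 of the master theorem (f matches the critical exponent up to log factors), giving T(n) = Θ(n^(log_7 49) · (log n)^(5+1)) = Θ(n^2 · (log n)^6).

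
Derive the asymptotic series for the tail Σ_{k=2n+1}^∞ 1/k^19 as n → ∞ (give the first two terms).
Σ_{k>2n} 1/k^19 = 1/(18 · (2n)^18) − 1/(2 · (2n)^19) + O(1/(2n)^20)

Compare to the integral: ∫_{2n}^∞ x^(−19) dx = [−x^(−18)/18]_{2n}^∞ = 1/((19−1)·(2n)^18). The Euler-Maclaurin correction adds −f(2n)/2 = −1/(2·(2n)^19). Euler-Maclaurin then gives
  Σ_{k>2n} 1/k^19 = ∫_{2n}^∞ dx/x^19 − 1/(2·(2n)^19) + O(1/(2n)^20).
(Equivalently this is ζ(19) − Σ_{k≤2n} 1/k^19.)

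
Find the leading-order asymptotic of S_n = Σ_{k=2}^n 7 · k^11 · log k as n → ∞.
S_n ~ 7 · n^12 log n / 12 − 7 · n^12 / 144

By integral comparison, S_n = ∫_1^n 7 · x^11 · log x dx + O(n^11 · log n). For the integral, ∫ x^11 log x dx = n^12 log n / 12 − n^12/144 (integration by parts). Hence S_n ~ 7 · n^12 log n / 12 − 7 · n^12 / 144.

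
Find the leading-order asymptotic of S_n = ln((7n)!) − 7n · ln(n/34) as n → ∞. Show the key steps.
S_n ~ 7n · (ln 238 − 1) + O(ln n)

Stirling: ln((7n)!) = 7n ln(7n) − 7n + O(ln n).
  S_n = 7n ln(7n) − 7n − 7n ln(n/34) + O(ln n)
      = 7n ln(7n) − 7n ln n + 7n ln 34 − 7n + O(ln n)
      = 7n ln 7 + 7n ln 34 − 7n + O(ln n)
      = 7n (ln 238 − 1) + O(ln n).
Numerically ln(238) − 1 ≈ 4.4723.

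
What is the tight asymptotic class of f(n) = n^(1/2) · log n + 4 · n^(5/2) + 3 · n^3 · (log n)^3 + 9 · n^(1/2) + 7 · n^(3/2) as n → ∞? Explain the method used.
f(n) ∈ Θ(n^3 · (log n)^3)

Compare the terms by growth order. For large n, n^a · (log n)^b dominates n^a' · (log n)^b' iff a > a', or (a = a' and b > b'). Ranking the 5 terms shows the dominant one is 3 · n^3 · (log n)^3. Hence f(n) ∈ Θ(n^3 · (log n)^3).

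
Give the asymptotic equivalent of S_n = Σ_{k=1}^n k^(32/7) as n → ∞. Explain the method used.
S_n ~ (7/39) · n^(39/7)

Integral comparison: Σ_{k=1}^n k^(32/7) = ∫_0^n x^(32/7) dx + O(n^(32/7)). The integral is n^(1 + 32/7) / (1 + 32/7) = n^((32+7)/7) / ((32+7)/7) = (7/39) · n^(39/7).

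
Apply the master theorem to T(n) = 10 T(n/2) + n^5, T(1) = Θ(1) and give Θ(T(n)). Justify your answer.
T(n) = Θ(n^5)

log_2 10 ≈ 3.322. f(n) = n^5 dominates n^(log_2 10) since 5 > 3.322, and the regularity condition a·f(n/b) = 10·(n/2)^5 = (10/32)·n^5 ≤ c·f(n) holds with c = 10/32 ≈ 0.312 < 1. So this is Case 3: T(n) = Θ(f(n)) = Θ(n^5).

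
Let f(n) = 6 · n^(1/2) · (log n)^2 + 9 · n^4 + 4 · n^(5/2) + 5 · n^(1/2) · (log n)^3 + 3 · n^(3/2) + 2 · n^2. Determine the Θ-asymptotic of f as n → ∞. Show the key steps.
f(n) ∈ Θ(n^4)

Compare the terms by growth order. For large n, n^a · (log n)^b dominates n^a' · (log n)^b' iff a > a', or (a = a' and b > b'). Ranking the 6 terms shows the dominant one is 9 · n^4. Hence f(n) ∈ Θ(n^4).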